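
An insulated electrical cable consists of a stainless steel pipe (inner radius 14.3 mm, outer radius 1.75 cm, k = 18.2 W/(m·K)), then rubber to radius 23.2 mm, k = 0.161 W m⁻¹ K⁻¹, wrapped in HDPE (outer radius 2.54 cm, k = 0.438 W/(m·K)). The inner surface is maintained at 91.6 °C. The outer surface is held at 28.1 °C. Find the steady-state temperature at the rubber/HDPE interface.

T = 34.8 °C

Series thermal resistances, inner to outer:
  R'_stainless steel = ln(0.0175/0.0143)/(2πk) = 0.2019/(2π·18.2) = 0.001766 m·K/W
  R'_rubber = ln(0.0232/0.0175)/(2πk) = 0.2820/(2π·0.161) = 0.2787 m·K/W
  R'_HDPE = ln(0.0254/0.0232)/(2πk) = 0.09060/(2π·0.438) = 0.03292 m·K/W
ΣR = 0.001766 + 0.2787 + 0.03292 = 0.3134 m·K/W
Q' = ΔT/ΣR = (91.6 °C − 28.1 °C)/0.3134 = 202.6 W/m
From the inner boundary to the rubber/HDPE interface, ΣR_partial = 0.2805 m·K/W.
T_interface = T_in − Q'·ΣR_partial = 91.6 °C − (202.6)(0.2805) = 34.8 °C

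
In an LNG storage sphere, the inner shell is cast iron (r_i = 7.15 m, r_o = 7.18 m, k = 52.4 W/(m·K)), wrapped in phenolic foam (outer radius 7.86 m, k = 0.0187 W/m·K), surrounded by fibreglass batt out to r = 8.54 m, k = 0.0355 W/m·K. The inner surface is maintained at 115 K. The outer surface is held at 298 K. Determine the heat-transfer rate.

Series thermal resistances, inner to outer:
  R_cast iron = (1/7.15 − 1/7.18)/(4πk) = 5.844×10^-4/(4π·52.4) = 8.875×10^-7 K/W
  R_phenolic foam = (1/7.18 − 1/7.86)/(4πk) = 0.01205/(4π·0.0187) = 0.05128 K/W
  R_fibreglass batt = (1/7.86 − 1/8.54)/(4πk) = 0.01013/(4π·0.0355) = 0.02271 K/W
ΣR = 8.875×10^-7 + 0.05128 + 0.02271 = 0.07399 K/W
Q = ΔT/ΣR = (115 K − 298 K)/0.07399 = -2470 W
(Negative Q ⇒ heat flows inward; heat gain = 2470 W.)

Q = 2.47 kW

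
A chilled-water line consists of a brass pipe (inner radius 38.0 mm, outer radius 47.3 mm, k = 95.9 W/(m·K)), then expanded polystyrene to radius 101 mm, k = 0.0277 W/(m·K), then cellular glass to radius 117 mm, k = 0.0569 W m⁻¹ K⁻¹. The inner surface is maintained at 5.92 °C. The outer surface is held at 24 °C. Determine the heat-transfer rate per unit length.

Q' = 3.79 W/m

Treat each layer as a resistance in series:
  R'_brass = ln(0.0473/0.0380)/(2πk) = 0.2189/(2π·95.9) = 3.633×10^-4 m·K/W
  R'_expanded polystyrene = ln(0.101/0.0473)/(2πk) = 0.7586/(2π·0.0277) = 4.359 m·K/W
  R'_cellular glass = ln(0.117/0.101)/(2πk) = 0.1471/(2π·0.0569) = 0.4113 m·K/W
ΣR = 3.633×10^-4 + 4.359 + 0.4113 = 4.771 m·K/W
Q' = ΔT/ΣR = (5.92 °C − 24 °C)/4.771 = -3.79 W/m
(Negative Q' ⇒ heat flows inward; heat gain = 3.79 W/m.)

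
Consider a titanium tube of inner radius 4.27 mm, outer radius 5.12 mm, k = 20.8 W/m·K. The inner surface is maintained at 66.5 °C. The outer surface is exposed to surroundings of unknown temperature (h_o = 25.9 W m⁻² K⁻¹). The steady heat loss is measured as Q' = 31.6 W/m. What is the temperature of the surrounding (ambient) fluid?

Sum the resistances:
  R'_titanium = ln(0.00512/0.00427)/(2πk) = 0.1815/(2π·20.8) = 0.001389 m·K/W
  R'_conv,out = 1/(2πr h) = 1/(2π·0.00512·25.9) = 1.200 m·K/W
ΣR = 1.202 m·K/W
ΔT = Q'·ΣR = 31.6 × 1.202 = 37.98 K
Heat flows outward, so T_out = T_in − ΔT = 66.5 − 37.98 = 28.5 °C

T_out = 28.5 °C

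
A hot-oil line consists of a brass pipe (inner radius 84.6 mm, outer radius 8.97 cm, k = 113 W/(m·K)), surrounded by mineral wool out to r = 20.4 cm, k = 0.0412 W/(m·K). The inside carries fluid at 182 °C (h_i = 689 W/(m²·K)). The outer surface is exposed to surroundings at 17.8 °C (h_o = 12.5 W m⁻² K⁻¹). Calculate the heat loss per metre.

Resistance network (inner→outer):
  R'_conv,in = 1/(2πr h) = 1/(2π·0.0846·689) = 0.002730 m·K/W
  R'_brass = ln(0.0897/0.0846)/(2πk) = 0.05854/(2π·113) = 8.245×10^-5 m·K/W
  R'_mineral wool = ln(0.204/0.0897)/(2πk) = 0.8216/(2π·0.0412) = 3.174 m·K/W
  R'_conv,out = 1/(2πr h) = 1/(2π·0.204·12.5) = 0.06241 m·K/W
ΣR = 0.002730 + 8.245×10^-5 + 3.174 + 0.06241 = 3.239 m·K/W
Q' = ΔT/ΣR = (182 °C − 17.8 °C)/3.239 = 50.7 W/m

Q' = 50.7 W/m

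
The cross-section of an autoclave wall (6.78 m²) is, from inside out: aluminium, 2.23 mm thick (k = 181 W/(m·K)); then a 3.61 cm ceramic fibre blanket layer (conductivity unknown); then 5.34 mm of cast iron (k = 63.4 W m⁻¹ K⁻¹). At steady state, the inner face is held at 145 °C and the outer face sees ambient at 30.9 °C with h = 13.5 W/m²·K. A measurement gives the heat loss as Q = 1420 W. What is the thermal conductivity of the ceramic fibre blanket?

ΣR = ΔT/Q = |145 − 30.9|/1420 = 0.08035 K/W
Known resistances:
  R_aluminium = L/(kA) = 0.00223/(181·6.78) = 1.817×10^-6 K/W
  R_cast iron = L/(kA) = 0.00534/(63.4·6.78) = 1.242×10^-5 K/W
  R_conv,out = 1/(hA) = 1/(13.5·6.78) = 0.01093 K/W
R_ceramic fibre blanket = ΣR − ΣR_known = 0.08035 − 0.01094 = 0.06941 K/W
L/(kA) = 0.06941 ⇒ k = 0.0361/(0.06941·6.78) = 0.0767 W/m·K

k = 0.0767 W/m·K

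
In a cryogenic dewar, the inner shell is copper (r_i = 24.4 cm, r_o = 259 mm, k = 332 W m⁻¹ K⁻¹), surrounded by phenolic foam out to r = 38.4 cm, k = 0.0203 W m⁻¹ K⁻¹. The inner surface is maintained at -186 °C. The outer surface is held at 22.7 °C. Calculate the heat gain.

Resistance network (inner→outer):
  R_copper = (1/0.244 − 1/0.259)/(4πk) = 0.2374/(4π·332) = 5.689×10^-5 K/W
  R_phenolic foam = (1/0.259 − 1/0.384)/(4πk) = 1.257/(4π·0.0203) = 4.927 K/W
ΣR = 5.689×10^-5 + 4.927 = 4.927 K/W
Q = ΔT/ΣR = (-186 °C − 22.7 °C)/4.927 = -42.4 W
(Negative Q ⇒ heat flows inward; heat gain = 42.4 W.)

Q = 42.4 W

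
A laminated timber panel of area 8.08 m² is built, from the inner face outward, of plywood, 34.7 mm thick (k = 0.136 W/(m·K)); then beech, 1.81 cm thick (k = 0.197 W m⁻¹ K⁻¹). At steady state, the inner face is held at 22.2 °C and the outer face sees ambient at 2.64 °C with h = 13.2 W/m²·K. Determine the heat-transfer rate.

Treat each layer as a resistance in series:
  R_plywood = L/(kA) = 0.0347/(0.136·8.08) = 0.03158 K/W
  R_beech = L/(kA) = 0.0181/(0.197·8.08) = 0.01137 K/W
  R_conv,out = 1/(hA) = 1/(13.2·8.08) = 0.009376 K/W
ΣR = 0.03158 + 0.01137 + 0.009376 = 0.05233 K/W
Q = ΔT/ΣR = (22.2 °C − 2.64 °C)/0.05233 = 374 W

Q = 374 W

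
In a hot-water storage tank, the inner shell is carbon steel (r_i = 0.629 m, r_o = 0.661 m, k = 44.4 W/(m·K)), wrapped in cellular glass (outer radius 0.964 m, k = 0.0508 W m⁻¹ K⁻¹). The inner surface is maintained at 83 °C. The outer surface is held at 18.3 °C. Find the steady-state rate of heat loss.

Treat each layer as a resistance in series:
  R_carbon steel = (1/0.629 − 1/0.661)/(4πk) = 0.07697/(4π·44.4) = 1.379×10^-4 K/W
  R_cellular glass = (1/0.661 − 1/0.964)/(4πk) = 0.4755/(4π·0.0508) = 0.7449 K/W
ΣR = 1.379×10^-4 + 0.7449 = 0.7450 K/W
Q = ΔT/ΣR = (83 °C − 18.3 °C)/0.7450 = 86.8 W

Q = 86.8 W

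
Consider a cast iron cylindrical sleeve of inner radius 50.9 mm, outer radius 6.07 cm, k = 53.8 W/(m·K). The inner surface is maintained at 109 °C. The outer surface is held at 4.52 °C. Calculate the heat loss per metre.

Q' = 2πk·ΔT/ln(r₂/r₁) = 2π × 53.8 × 104.48 / ln(0.0607/0.0509) = 2.01×10^5 W/m

Q' = 201 kW/m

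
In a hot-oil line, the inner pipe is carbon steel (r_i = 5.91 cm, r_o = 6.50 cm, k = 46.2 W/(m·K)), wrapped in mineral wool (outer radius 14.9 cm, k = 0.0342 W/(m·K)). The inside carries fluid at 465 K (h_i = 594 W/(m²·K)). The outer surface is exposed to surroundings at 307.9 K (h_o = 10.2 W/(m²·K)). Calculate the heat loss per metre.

Q' = 39.6 W/m

Treat each layer as a resistance in series:
  R'_conv,in = 1/(2πr h) = 1/(2π·0.0591·594) = 0.004534 m·K/W
  R'_carbon steel = ln(0.0650/0.0591)/(2πk) = 0.09516/(2π·46.2) = 3.278×10^-4 m·K/W
  R'_mineral wool = ln(0.149/0.0650)/(2πk) = 0.8296/(2π·0.0342) = 3.860 m·K/W
  R'_conv,out = 1/(2πr h) = 1/(2π·0.149·10.2) = 0.1047 m·K/W
ΣR = 0.004534 + 3.278×10^-4 + 3.860 + 0.1047 = 3.970 m·K/W
Q' = ΔT/ΣR = (465 K − 307.9 K)/3.970 = 39.6 W/m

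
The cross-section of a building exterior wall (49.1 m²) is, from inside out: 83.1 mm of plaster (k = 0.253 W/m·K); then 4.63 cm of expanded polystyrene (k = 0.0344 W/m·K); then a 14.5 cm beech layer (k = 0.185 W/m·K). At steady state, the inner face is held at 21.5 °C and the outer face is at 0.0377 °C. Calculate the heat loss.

Q = 429 W

Resistance network (inner→outer):
  R_plaster = L/(kA) = 0.0831/(0.253·49.1) = 0.006690 K/W
  R_expanded polystyrene = L/(kA) = 0.0463/(0.0344·49.1) = 0.02741 K/W
  R_beech = L/(kA) = 0.145/(0.185·49.1) = 0.01596 K/W
ΣR = 0.006690 + 0.02741 + 0.01596 = 0.05006 K/W
Q = ΔT/ΣR = (21.5 °C − 0.0377 °C)/0.05006 = 429 W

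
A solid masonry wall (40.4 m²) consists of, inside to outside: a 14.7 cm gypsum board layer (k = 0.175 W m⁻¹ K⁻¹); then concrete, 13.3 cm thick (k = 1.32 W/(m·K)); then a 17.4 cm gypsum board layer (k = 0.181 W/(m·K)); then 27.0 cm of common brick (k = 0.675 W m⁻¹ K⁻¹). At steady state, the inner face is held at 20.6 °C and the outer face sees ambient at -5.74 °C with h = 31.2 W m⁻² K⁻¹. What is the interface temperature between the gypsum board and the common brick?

Treat each layer as a resistance in series:
  R_gypsum board = L/(kA) = 0.147/(0.175·40.4) = 0.02079 K/W
  R_concrete = L/(kA) = 0.133/(1.32·40.4) = 0.002494 K/W
  R_gypsum board = L/(kA) = 0.174/(0.181·40.4) = 0.02380 K/W
  R_common brick = L/(kA) = 0.270/(0.675·40.4) = 0.009901 K/W
  R_conv,out = 1/(hA) = 1/(31.2·40.4) = 7.933×10^-4 K/W
ΣR = 0.02079 + 0.002494 + 0.02380 + 0.009901 + 7.933×10^-4 = 0.05778 K/W
Q = ΔT/ΣR = (20.6 °C − -5.74 °C)/0.05778 = 455.9 W
From the inner boundary to the gypsum board/common brick interface, ΣR_partial = 0.04708 K/W.
T_interface = T_in − Q·ΣR_partial = 20.6 °C − (455.9)(0.04708) = -0.86 °C

T = -0.86 °C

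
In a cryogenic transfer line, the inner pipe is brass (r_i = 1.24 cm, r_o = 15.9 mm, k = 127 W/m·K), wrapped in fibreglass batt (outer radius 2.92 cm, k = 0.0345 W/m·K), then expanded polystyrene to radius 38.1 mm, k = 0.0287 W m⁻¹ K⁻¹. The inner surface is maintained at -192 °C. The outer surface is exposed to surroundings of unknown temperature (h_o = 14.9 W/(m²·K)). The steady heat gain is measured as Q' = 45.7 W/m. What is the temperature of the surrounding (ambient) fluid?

T_out = 16.4 °C

Sum the resistances:
  R'_brass = ln(0.0159/0.0124)/(2πk) = 0.2486/(2π·127) = 3.116×10^-4 m·K/W
  R'_fibreglass batt = ln(0.0292/0.0159)/(2πk) = 0.6078/(2π·0.0345) = 2.804 m·K/W
  R'_expanded polystyrene = ln(0.0381/0.0292)/(2πk) = 0.2660/(2π·0.0287) = 1.475 m·K/W
  R'_conv,out = 1/(2πr h) = 1/(2π·0.0381·14.9) = 0.2804 m·K/W
ΣR = 4.560 m·K/W
ΔT = Q'·ΣR = 45.7 × 4.560 = 208.4 K
Heat flows inward, so T_out = T_in + ΔT = -192 + 208.4 = 16.4 °C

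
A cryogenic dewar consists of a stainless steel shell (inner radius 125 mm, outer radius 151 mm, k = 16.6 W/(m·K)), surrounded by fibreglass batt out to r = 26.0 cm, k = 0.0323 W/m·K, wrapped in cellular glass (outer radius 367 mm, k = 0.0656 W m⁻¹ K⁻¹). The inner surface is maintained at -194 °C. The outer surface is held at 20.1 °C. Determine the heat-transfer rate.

Treat each layer as a resistance in series:
  R_stainless steel = (1/0.125 − 1/0.151)/(4πk) = 1.377/(4π·16.6) = 0.006603 K/W
  R_fibreglass batt = (1/0.151 − 1/0.260)/(4πk) = 2.776/(4π·0.0323) = 6.840 K/W
  R_cellular glass = (1/0.260 − 1/0.367)/(4πk) = 1.121/(4π·0.0656) = 1.360 K/W
ΣR = 0.006603 + 6.840 + 1.360 = 8.207 K/W
Q = ΔT/ΣR = (-194 °C − 20.1 °C)/8.207 = -26.1 W
(Negative Q ⇒ heat flows inward; heat gain = 26.1 W.)

Q = 26.1 W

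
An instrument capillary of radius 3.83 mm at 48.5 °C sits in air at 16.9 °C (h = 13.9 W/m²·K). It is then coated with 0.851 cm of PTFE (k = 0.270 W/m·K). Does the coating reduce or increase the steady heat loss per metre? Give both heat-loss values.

increases: 10.6 → 19.5 W/m

Critical radius for a cylinder: r_cr = k/h = 0.0194 m = 1.94 cm.
Outer radius after coating: r₂ = 0.00383 + 0.00851 = 0.01234 m.
Since r₁ < r_cr and r₂ ≤ r_cr, the coating moves toward the maximum at r_cr — heat loss rises.
Bare: R = 1/(2πr₁h) = 2.990 m·K/W; Q = 31.6/2.990 = 10.6 W/m.
Coated: R = R_cond + R_conv = 1.618 m·K/W; Q = 31.6/1.618 = 19.5 W/m.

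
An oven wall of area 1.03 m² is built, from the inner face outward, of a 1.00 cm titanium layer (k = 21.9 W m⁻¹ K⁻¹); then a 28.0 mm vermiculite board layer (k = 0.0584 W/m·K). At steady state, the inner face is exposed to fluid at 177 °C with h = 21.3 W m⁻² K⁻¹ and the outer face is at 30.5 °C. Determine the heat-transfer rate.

Series thermal resistances, inner to outer:
  R_conv,in = 1/(hA) = 1/(21.3·1.03) = 0.04558 K/W
  R_titanium = L/(kA) = 0.0100/(21.9·1.03) = 4.433×10^-4 K/W
  R_vermiculite board = L/(kA) = 0.0280/(0.0584·1.03) = 0.4655 K/W
ΣR = 0.04558 + 4.433×10^-4 + 0.4655 = 0.5115 K/W
Q = ΔT/ΣR = (177 °C − 30.5 °C)/0.5115 = 286 W

Q = 286 W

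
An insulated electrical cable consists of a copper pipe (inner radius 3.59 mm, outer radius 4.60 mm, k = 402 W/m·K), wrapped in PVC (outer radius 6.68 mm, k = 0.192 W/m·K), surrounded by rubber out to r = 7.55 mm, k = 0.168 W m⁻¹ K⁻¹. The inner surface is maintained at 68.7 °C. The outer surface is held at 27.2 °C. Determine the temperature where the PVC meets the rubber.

Treat each layer as a resistance in series:
  R'_copper = ln(0.00460/0.00359)/(2πk) = 0.2479/(2π·402) = 9.815×10^-5 m·K/W
  R'_PVC = ln(0.00668/0.00460)/(2πk) = 0.3731/(2π·0.192) = 0.3092 m·K/W
  R'_rubber = ln(0.00755/0.00668)/(2πk) = 0.1224/(2π·0.168) = 0.1160 m·K/W
ΣR = 9.815×10^-5 + 0.3092 + 0.1160 = 0.4253 m·K/W
Q' = ΔT/ΣR = (68.7 °C − 27.2 °C)/0.4253 = 97.58 W/m
From the inner boundary to the PVC/rubber interface, ΣR_partial = 0.3093 m·K/W.
T_interface = T_in − Q'·ΣR_partial = 68.7 °C − (97.58)(0.3093) = 38.5 °C

T = 38.5 °C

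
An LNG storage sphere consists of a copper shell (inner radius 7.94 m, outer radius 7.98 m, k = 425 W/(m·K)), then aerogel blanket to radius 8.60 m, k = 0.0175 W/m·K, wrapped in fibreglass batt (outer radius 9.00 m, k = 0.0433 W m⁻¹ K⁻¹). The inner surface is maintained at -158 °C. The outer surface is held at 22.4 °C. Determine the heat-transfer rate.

Q = 3570 W

Series thermal resistances, inner to outer:
  R_copper = (1/7.94 − 1/7.98)/(4πk) = 6.313×10^-4/(4π·425) = 1.182×10^-7 K/W
  R_aerogel blanket = (1/7.98 − 1/8.60)/(4πk) = 0.009034/(4π·0.0175) = 0.04108 K/W
  R_fibreglass batt = (1/8.60 − 1/9.00)/(4πk) = 0.005168/(4π·0.0433) = 0.009498 K/W
ΣR = 1.182×10^-7 + 0.04108 + 0.009498 = 0.05058 K/W
Q = ΔT/ΣR = (-158 °C − 22.4 °C)/0.05058 = -3570 W
(Negative Q ⇒ heat flows inward; heat gain = 3570 W.)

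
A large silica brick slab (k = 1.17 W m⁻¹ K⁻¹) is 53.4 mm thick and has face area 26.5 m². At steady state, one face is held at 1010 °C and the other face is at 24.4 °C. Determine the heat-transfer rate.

Q = kA·ΔT/L = 1.17 × 26.5 × |1010 °C − 24.4 °C| / 0.0534 = 5.72×10^5 W

Q = 572 kW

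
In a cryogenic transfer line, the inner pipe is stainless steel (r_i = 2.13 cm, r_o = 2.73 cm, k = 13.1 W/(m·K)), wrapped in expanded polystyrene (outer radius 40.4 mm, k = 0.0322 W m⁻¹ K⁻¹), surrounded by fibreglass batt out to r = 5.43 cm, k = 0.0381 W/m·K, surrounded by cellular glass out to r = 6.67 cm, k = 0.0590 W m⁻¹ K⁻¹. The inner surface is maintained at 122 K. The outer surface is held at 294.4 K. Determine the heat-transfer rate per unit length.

Q' = 46.2 W/m

Resistance network (inner→outer):
  R'_stainless steel = ln(0.0273/0.0213)/(2πk) = 0.2482/(2π·13.1) = 0.003015 m·K/W
  R'_expanded polystyrene = ln(0.0404/0.0273)/(2πk) = 0.3919/(2π·0.0322) = 1.937 m·K/W
  R'_fibreglass batt = ln(0.0543/0.0404)/(2πk) = 0.2957/(2π·0.0381) = 1.235 m·K/W
  R'_cellular glass = ln(0.0667/0.0543)/(2πk) = 0.2057/(2π·0.0590) = 0.5548 m·K/W
ΣR = 0.003015 + 1.937 + 1.235 + 0.5548 = 3.730 m·K/W
Q' = ΔT/ΣR = (122 K − 294.4 K)/3.730 = -46.2 W/m
(Negative Q' ⇒ heat flows inward; heat gain = 46.2 W/m.)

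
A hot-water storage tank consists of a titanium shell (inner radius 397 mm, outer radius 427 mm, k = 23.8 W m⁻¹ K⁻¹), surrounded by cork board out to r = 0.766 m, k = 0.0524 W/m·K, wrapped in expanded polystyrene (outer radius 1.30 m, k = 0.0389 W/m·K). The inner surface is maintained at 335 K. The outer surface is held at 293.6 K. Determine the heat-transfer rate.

Q = 15.5 W

Treat each layer as a resistance in series:
  R_titanium = (1/0.397 − 1/0.427)/(4πk) = 0.1770/(4π·23.8) = 5.917×10^-4 K/W
  R_cork board = (1/0.427 − 1/0.766)/(4πk) = 1.036/(4π·0.0524) = 1.574 K/W
  R_expanded polystyrene = (1/0.766 − 1/1.30)/(4πk) = 0.5363/(4π·0.0389) = 1.097 K/W
ΣR = 5.917×10^-4 + 1.574 + 1.097 = 2.672 K/W
Q = ΔT/ΣR = (335 K − 293.6 K)/2.672 = 15.5 W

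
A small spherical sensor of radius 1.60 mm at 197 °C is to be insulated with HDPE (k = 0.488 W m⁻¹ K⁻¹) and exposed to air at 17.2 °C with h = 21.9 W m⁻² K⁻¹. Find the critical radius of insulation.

For a sphere, r_cr = 2k_ins/h = 2·0.488/21.9 = 0.0446 m = 4.46 cm

r_cr = 4.46 cm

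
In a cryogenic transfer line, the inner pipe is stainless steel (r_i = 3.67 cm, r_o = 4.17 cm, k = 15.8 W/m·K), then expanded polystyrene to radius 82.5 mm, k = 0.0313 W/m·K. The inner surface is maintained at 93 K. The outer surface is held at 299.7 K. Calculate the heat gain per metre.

Q' = 59.6 W/m

Treat each layer as a resistance in series:
  R'_stainless steel = ln(0.0417/0.0367)/(2πk) = 0.1277/(2π·15.8) = 0.001287 m·K/W
  R'_expanded polystyrene = ln(0.0825/0.0417)/(2πk) = 0.6823/(2π·0.0313) = 3.469 m·K/W
ΣR = 0.001287 + 3.469 = 3.470 m·K/W
Q' = ΔT/ΣR = (93 K − 299.7 K)/3.470 = -59.6 W/m
(Negative Q' ⇒ heat flows inward; heat gain = 59.6 W/m.)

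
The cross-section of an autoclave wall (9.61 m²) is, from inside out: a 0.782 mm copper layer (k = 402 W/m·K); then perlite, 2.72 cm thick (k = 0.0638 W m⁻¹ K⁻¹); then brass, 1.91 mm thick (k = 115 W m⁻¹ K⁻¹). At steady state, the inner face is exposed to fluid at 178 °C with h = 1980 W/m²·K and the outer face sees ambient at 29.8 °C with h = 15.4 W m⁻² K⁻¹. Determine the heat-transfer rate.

Q = 2900 W

Resistance network (inner→outer):
  R_conv,in = 1/(hA) = 1/(1980·9.61) = 5.255×10^-5 K/W
  R_copper = L/(kA) = 7.82×10^-4/(402·9.61) = 2.024×10^-7 K/W
  R_perlite = L/(kA) = 0.0272/(0.0638·9.61) = 0.04436 K/W
  R_brass = L/(kA) = 0.00191/(115·9.61) = 1.728×10^-6 K/W
  R_conv,out = 1/(hA) = 1/(15.4·9.61) = 0.006757 K/W
ΣR = 5.255×10^-5 + 2.024×10^-7 + 0.04436 + 1.728×10^-6 + 0.006757 = 0.05117 K/W
Q = ΔT/ΣR = (178 °C − 29.8 °C)/0.05117 = 2900 W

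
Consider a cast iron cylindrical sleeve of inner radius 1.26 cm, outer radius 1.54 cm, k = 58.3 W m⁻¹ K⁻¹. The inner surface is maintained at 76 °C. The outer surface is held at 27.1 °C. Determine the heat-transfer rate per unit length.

Q' = 89300 W/m

Q' = 2πk·ΔT/ln(r₂/r₁) = 2π × 58.3 × 48.9 / ln(0.0154/0.0126) = 89300 W/m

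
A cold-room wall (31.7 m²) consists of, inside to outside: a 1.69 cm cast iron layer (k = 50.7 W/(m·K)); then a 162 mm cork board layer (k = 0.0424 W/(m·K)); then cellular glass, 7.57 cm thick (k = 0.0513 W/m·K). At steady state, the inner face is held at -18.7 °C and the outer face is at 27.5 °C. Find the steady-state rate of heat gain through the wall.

Resistance network (inner→outer):
  R_cast iron = L/(kA) = 0.0169/(50.7·31.7) = 1.052×10^-5 K/W
  R_cork board = L/(kA) = 0.162/(0.0424·31.7) = 0.1205 K/W
  R_cellular glass = L/(kA) = 0.0757/(0.0513·31.7) = 0.04655 K/W
ΣR = 1.052×10^-5 + 0.1205 + 0.04655 = 0.1671 K/W
Q = ΔT/ΣR = (-18.7 °C − 27.5 °C)/0.1671 = -276 W
(Negative Q ⇒ heat flows inward; heat gain = 276 W.)

Q = 276 W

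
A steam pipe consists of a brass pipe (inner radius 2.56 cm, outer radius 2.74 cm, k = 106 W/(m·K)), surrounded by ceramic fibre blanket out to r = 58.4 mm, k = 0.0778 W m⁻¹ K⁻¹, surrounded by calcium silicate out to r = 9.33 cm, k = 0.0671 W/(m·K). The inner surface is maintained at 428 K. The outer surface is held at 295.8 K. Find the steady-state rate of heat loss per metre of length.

Q' = 49.7 W/m

Series thermal resistances, inner to outer:
  R'_brass = ln(0.0274/0.0256)/(2πk) = 0.06795/(2π·106) = 1.020×10^-4 m·K/W
  R'_ceramic fibre blanket = ln(0.0584/0.0274)/(2πk) = 0.7568/(2π·0.0778) = 1.548 m·K/W
  R'_calcium silicate = ln(0.0933/0.0584)/(2πk) = 0.4685/(2π·0.0671) = 1.111 m·K/W
ΣR = 1.020×10^-4 + 1.548 + 1.111 = 2.659 m·K/W
Q' = ΔT/ΣR = (428 K − 295.8 K)/2.659 = 49.7 W/m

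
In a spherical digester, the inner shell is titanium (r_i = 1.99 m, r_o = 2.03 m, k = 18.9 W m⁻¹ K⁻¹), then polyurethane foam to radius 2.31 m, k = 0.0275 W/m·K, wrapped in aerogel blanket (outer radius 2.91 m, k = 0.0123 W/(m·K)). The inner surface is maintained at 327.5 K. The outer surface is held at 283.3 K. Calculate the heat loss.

Q = 58.9 W

Treat each layer as a resistance in series:
  R_titanium = (1/1.99 − 1/2.03)/(4πk) = 0.009902/(4π·18.9) = 4.169×10^-5 K/W
  R_polyurethane foam = (1/2.03 − 1/2.31)/(4πk) = 0.05971/(4π·0.0275) = 0.1728 K/W
  R_aerogel blanket = (1/2.31 − 1/2.91)/(4πk) = 0.08926/(4π·0.0123) = 0.5775 K/W
ΣR = 4.169×10^-5 + 0.1728 + 0.5775 = 0.7503 K/W
Q = ΔT/ΣR = (327.5 K − 283.3 K)/0.7503 = 58.9 W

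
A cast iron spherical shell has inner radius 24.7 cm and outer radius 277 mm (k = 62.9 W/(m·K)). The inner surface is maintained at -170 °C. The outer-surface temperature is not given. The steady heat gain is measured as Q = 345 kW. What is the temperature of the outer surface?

T_out = 21.4 °C

Sum the resistances:
  R_cast iron = (1/0.247 − 1/0.277)/(4πk) = 0.4385/(4π·62.9) = 5.547×10^-4 K/W
ΣR = 5.547×10^-4 K/W
ΔT = Q·ΣR = 3.45×10^5 × 5.547×10^-4 = 191.4 K
Heat flows inward, so T_out = T_in + ΔT = -170 + 191.4 = 21.4 °C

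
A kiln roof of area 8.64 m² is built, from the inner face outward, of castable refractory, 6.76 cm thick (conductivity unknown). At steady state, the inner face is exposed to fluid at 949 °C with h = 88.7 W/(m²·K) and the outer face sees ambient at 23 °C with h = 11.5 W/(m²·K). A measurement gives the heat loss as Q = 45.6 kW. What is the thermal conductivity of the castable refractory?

k = 0.875 W/m·K

ΣR = ΔT/Q = |949 − 23|/45600 = 0.02031 K/W
Known resistances:
  R_conv,in = 1/(hA) = 1/(88.7·8.64) = 0.001305 K/W
  R_conv,out = 1/(hA) = 1/(11.5·8.64) = 0.01006 K/W
R_castable refractory = ΣR − ΣR_known = 0.02031 − 0.01137 = 0.008940 K/W
L/(kA) = 0.008940 ⇒ k = 0.0676/(0.008940·8.64) = 0.875 W/m·K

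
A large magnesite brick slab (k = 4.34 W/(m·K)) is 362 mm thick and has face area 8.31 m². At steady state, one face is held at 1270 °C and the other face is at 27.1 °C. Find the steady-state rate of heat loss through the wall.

Q = kA·ΔT/L = 4.34 × 8.31 × |1270 °C − 27.1 °C| / 0.362 = 1.24×10^5 W

Q = 124 kW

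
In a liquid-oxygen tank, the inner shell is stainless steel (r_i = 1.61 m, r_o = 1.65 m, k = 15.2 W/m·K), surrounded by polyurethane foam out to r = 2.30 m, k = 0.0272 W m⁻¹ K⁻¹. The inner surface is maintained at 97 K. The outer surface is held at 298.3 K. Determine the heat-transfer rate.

Q = 402 W

Series thermal resistances, inner to outer:
  R_stainless steel = (1/1.61 − 1/1.65)/(4πk) = 0.01506/(4π·15.2) = 7.883×10^-5 K/W
  R_polyurethane foam = (1/1.65 − 1/2.30)/(4πk) = 0.1713/(4π·0.0272) = 0.5011 K/W
ΣR = 7.883×10^-5 + 0.5011 = 0.5012 K/W
Q = ΔT/ΣR = (97 K − 298.3 K)/0.5012 = -402 W
(Negative Q ⇒ heat flows inward; heat gain = 402 W.)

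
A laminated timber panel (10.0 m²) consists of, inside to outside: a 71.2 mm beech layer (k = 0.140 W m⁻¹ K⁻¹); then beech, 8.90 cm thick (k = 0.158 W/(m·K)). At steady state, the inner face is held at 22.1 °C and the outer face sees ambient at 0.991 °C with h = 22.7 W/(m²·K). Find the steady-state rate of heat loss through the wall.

Resistance network (inner→outer):
  R_beech = L/(kA) = 0.0712/(0.140·10.0) = 0.05086 K/W
  R_beech = L/(kA) = 0.0890/(0.158·10.0) = 0.05633 K/W
  R_conv,out = 1/(hA) = 1/(22.7·10.0) = 0.004405 K/W
ΣR = 0.05086 + 0.05633 + 0.004405 = 0.1116 K/W
Q = ΔT/ΣR = (22.1 °C − 0.991 °C)/0.1116 = 189 W

Q = 189 W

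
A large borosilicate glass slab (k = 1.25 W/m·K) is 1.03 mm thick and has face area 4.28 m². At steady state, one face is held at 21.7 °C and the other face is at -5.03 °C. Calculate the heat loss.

Q = kA·ΔT/L = 1.25 × 4.28 × |21.7 °C − -5.03 °C| / 0.00103 = 1.39×10^5 W

Q = 1.39×10^5 W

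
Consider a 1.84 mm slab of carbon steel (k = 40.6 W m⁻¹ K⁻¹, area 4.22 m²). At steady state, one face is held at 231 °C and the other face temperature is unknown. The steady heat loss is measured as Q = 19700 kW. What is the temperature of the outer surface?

Series resistances:
  R_carbon steel = L/(kA) = 0.00184/(40.6·4.22) = 1.074×10^-5 K/W
ΣR = 1.074×10^-5 K/W
ΔT = Q·ΣR = 1.97×10^7 × 1.074×10^-5 = 211.6 K
Heat flows outward, so T_out = T_in − ΔT = 231 − 211.6 = 19.4 °C

T_out = 19.4 °C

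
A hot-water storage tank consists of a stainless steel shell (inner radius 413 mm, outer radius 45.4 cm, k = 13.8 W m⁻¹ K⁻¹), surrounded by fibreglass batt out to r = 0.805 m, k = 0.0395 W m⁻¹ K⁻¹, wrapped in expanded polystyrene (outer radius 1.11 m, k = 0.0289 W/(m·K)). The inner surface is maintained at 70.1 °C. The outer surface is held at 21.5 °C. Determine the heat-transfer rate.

Series thermal resistances, inner to outer:
  R_stainless steel = (1/0.413 − 1/0.454)/(4πk) = 0.2187/(4π·13.8) = 0.001261 K/W
  R_fibreglass batt = (1/0.454 − 1/0.805)/(4πk) = 0.9604/(4π·0.0395) = 1.935 K/W
  R_expanded polystyrene = (1/0.805 − 1/1.11)/(4πk) = 0.3413/(4π·0.0289) = 0.9399 K/W
ΣR = 0.001261 + 1.935 + 0.9399 = 2.876 K/W
Q = ΔT/ΣR = (70.1 °C − 21.5 °C)/2.876 = 16.9 W

Q = 16.9 W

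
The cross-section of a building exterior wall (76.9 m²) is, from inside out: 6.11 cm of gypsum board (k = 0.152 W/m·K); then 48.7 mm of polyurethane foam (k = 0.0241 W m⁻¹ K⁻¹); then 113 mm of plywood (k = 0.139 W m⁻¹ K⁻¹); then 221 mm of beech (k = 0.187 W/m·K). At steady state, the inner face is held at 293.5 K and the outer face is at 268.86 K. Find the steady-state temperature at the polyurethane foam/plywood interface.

Resistance network (inner→outer):
  R_gypsum board = L/(kA) = 0.0611/(0.152·76.9) = 0.005227 K/W
  R_polyurethane foam = L/(kA) = 0.0487/(0.0241·76.9) = 0.02628 K/W
  R_plywood = L/(kA) = 0.113/(0.139·76.9) = 0.01057 K/W
  R_beech = L/(kA) = 0.221/(0.187·76.9) = 0.01537 K/W
ΣR = 0.005227 + 0.02628 + 0.01057 + 0.01537 = 0.05745 K/W
Q = ΔT/ΣR = (293.5 K − 268.86 K)/0.05745 = 428.9 W
From the inner boundary to the polyurethane foam/plywood interface, ΣR_partial = 0.03151 K/W.
T_interface = T_in − Q·ΣR_partial = 293.5 K − (428.9)(0.03151) = 279.99 K

T = 279.99 K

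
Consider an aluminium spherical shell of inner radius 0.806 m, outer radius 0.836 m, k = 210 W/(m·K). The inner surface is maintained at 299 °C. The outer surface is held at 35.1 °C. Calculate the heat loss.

Q = 4πk·ΔT/(1/r₁ − 1/r₂) = 4π × 210 × 263.9 / (1/0.806 − 1/0.836) = 1.56×10^7 W

Q = 15600 kW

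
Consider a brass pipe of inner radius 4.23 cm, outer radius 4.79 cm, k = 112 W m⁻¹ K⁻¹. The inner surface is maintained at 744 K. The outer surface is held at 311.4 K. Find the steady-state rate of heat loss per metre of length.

Q' = 2450 kW/m

Q' = 2πk·ΔT/ln(r₂/r₁) = 2π × 112 × 432.6 / ln(0.0479/0.0423) = 2.45×10^6 W/m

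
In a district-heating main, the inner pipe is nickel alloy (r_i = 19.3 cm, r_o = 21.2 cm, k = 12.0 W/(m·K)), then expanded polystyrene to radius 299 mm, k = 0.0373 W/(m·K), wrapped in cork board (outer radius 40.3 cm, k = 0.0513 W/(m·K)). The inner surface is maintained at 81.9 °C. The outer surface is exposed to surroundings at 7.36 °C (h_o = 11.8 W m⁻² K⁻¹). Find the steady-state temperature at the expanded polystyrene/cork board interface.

Treat each layer as a resistance in series:
  R'_nickel alloy = ln(0.212/0.193)/(2πk) = 0.09390/(2π·12.0) = 0.001245 m·K/W
  R'_expanded polystyrene = ln(0.299/0.212)/(2πk) = 0.3439/(2π·0.0373) = 1.467 m·K/W
  R'_cork board = ln(0.403/0.299)/(2πk) = 0.2985/(2π·0.0513) = 0.9261 m·K/W
  R'_conv,out = 1/(2πr h) = 1/(2π·0.403·11.8) = 0.03347 m·K/W
ΣR = 0.001245 + 1.467 + 0.9261 + 0.03347 = 2.428 m·K/W
Q' = ΔT/ΣR = (81.9 °C − 7.36 °C)/2.428 = 30.70 W/m
From the inner boundary to the expanded polystyrene/cork board interface, ΣR_partial = 1.468 m·K/W.
T_interface = T_in − Q'·ΣR_partial = 81.9 °C − (30.70)(1.468) = 36.8 °C

T = 36.8 °C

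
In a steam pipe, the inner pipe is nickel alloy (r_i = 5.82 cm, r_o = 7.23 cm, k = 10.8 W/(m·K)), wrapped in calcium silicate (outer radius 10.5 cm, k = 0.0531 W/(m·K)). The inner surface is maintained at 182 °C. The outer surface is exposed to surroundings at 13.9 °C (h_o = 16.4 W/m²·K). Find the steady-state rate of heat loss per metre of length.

Treat each layer as a resistance in series:
  R'_nickel alloy = ln(0.0723/0.0582)/(2πk) = 0.2169/(2π·10.8) = 0.003197 m·K/W
  R'_calcium silicate = ln(0.105/0.0723)/(2πk) = 0.3731/(2π·0.0531) = 1.118 m·K/W
  R'_conv,out = 1/(2πr h) = 1/(2π·0.105·16.4) = 0.09242 m·K/W
ΣR = 0.003197 + 1.118 + 0.09242 = 1.214 m·K/W
Q' = ΔT/ΣR = (182 °C − 13.9 °C)/1.214 = 138 W/m

Q' = 138 W/m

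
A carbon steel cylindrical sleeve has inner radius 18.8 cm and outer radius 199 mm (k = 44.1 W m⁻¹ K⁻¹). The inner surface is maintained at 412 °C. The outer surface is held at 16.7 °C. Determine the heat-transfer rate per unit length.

Q' = 2πk·ΔT/ln(r₂/r₁) = 2π × 44.1 × 395.3 / ln(0.199/0.188) = 1.93×10^6 W/m

Q' = 1.93×10^6 W/m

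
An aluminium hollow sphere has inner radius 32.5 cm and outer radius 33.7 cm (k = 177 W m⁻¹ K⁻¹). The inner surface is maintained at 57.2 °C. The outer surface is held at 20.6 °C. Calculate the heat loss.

Q = 4πk·ΔT/(1/r₁ − 1/r₂) = 4π × 177 × 36.6 / (1/0.325 − 1/0.337) = 7.43×10^5 W

Q = 743 kW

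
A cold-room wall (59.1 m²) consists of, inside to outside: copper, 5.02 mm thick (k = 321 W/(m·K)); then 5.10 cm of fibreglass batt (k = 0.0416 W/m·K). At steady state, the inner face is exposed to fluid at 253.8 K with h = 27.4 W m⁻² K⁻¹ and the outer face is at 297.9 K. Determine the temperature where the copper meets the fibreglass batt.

T = 255.1 K

Series thermal resistances, inner to outer:
  R_conv,in = 1/(hA) = 1/(27.4·59.1) = 6.175×10^-4 K/W
  R_copper = L/(kA) = 0.00502/(321·59.1) = 2.646×10^-7 K/W
  R_fibreglass batt = L/(kA) = 0.0510/(0.0416·59.1) = 0.02074 K/W
ΣR = 6.175×10^-4 + 2.646×10^-7 + 0.02074 = 0.02136 K/W
Q = ΔT/ΣR = (253.8 K − 297.9 K)/0.02136 = -2065 W
From the inner boundary to the copper/fibreglass batt interface, ΣR_partial = 6.178×10^-4 K/W.
T_interface = T_in − Q·ΣR_partial = 253.8 K − (-2065)(6.178×10^-4) = 255.1 K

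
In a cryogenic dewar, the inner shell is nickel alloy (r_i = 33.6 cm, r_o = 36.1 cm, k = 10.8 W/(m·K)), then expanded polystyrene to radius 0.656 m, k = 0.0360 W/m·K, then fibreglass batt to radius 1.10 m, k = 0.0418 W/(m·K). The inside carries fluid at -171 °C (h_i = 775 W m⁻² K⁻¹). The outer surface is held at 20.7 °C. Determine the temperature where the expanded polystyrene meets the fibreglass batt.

T = -36.5 °C

Resistance network (inner→outer):
  R_conv,in = 1/(4πr²h) = 1/(4π·0.336²·775) = 9.095×10^-4 K/W
  R_nickel alloy = (1/0.336 − 1/0.361)/(4πk) = 0.2061/(4π·10.8) = 0.001519 K/W
  R_expanded polystyrene = (1/0.361 − 1/0.656)/(4πk) = 1.246/(4π·0.0360) = 2.754 K/W
  R_fibreglass batt = (1/0.656 − 1/1.10)/(4πk) = 0.6153/(4π·0.0418) = 1.171 K/W
ΣR = 9.095×10^-4 + 0.001519 + 2.754 + 1.171 = 3.927 K/W
Q = ΔT/ΣR = (-171 °C − 20.7 °C)/3.927 = -48.82 W
From the inner boundary to the expanded polystyrene/fibreglass batt interface, ΣR_partial = 2.756 K/W.
T_interface = T_in − Q·ΣR_partial = -171 °C − (-48.82)(2.756) = -36.5 °C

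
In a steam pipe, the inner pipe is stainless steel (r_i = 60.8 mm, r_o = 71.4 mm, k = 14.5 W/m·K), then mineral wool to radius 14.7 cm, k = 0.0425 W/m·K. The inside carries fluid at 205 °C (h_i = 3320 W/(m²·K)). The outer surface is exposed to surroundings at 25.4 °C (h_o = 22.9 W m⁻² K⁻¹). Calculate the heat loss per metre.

Resistance network (inner→outer):
  R'_conv,in = 1/(2πr h) = 1/(2π·0.0608·3320) = 7.885×10^-4 m·K/W
  R'_stainless steel = ln(0.0714/0.0608)/(2πk) = 0.1607/(2π·14.5) = 0.001764 m·K/W
  R'_mineral wool = ln(0.147/0.0714)/(2πk) = 0.7221/(2π·0.0425) = 2.704 m·K/W
  R'_conv,out = 1/(2πr h) = 1/(2π·0.147·22.9) = 0.04728 m·K/W
ΣR = 7.885×10^-4 + 0.001764 + 2.704 + 0.04728 = 2.754 m·K/W
Q' = ΔT/ΣR = (205 °C − 25.4 °C)/2.754 = 65.2 W/m

Q' = 65.2 W/m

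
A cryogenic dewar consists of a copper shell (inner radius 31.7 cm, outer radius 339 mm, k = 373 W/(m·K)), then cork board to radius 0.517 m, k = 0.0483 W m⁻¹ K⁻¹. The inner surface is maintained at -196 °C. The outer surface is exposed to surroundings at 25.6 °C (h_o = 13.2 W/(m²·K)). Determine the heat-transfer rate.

Treat each layer as a resistance in series:
  R_copper = (1/0.317 − 1/0.339)/(4πk) = 0.2047/(4π·373) = 4.368×10^-5 K/W
  R_cork board = (1/0.339 − 1/0.517)/(4πk) = 1.016/(4π·0.0483) = 1.673 K/W
  R_conv,out = 1/(4πr²h) = 1/(4π·0.517²·13.2) = 0.02255 K/W
ΣR = 4.368×10^-5 + 1.673 + 0.02255 = 1.696 K/W
Q = ΔT/ΣR = (-196 °C − 25.6 °C)/1.696 = -131 W
(Negative Q ⇒ heat flows inward; heat gain = 131 W.)

Q = 131 W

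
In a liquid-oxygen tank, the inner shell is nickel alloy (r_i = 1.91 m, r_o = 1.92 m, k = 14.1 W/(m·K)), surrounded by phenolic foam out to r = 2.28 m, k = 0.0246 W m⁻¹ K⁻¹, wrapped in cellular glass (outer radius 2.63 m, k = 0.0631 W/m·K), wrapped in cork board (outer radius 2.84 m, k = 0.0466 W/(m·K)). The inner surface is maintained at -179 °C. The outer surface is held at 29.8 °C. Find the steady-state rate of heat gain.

Series thermal resistances, inner to outer:
  R_nickel alloy = (1/1.91 − 1/1.92)/(4πk) = 0.002727/(4π·14.1) = 1.539×10^-5 K/W
  R_phenolic foam = (1/1.92 − 1/2.28)/(4πk) = 0.08224/(4π·0.0246) = 0.2660 K/W
  R_cellular glass = (1/2.28 − 1/2.63)/(4πk) = 0.05837/(4π·0.0631) = 0.07361 K/W
  R_cork board = (1/2.63 − 1/2.84)/(4πk) = 0.02812/(4π·0.0466) = 0.04801 K/W
ΣR = 1.539×10^-5 + 0.2660 + 0.07361 + 0.04801 = 0.3876 K/W
Q = ΔT/ΣR = (-179 °C − 29.8 °C)/0.3876 = -539 W
(Negative Q ⇒ heat flows inward; heat gain = 539 W.)

Q = 539 W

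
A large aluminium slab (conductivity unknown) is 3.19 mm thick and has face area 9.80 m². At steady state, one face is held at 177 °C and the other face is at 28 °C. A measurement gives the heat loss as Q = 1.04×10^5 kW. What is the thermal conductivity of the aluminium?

ΣR = ΔT/Q = |177 − 28|/1.04×10^8 = 1.433×10^-6 K/W
L/(kA) = 1.433×10^-6 ⇒ k = 0.00319/(1.433×10^-6·9.80) = 227 W/m·K

k = 227 W/m·K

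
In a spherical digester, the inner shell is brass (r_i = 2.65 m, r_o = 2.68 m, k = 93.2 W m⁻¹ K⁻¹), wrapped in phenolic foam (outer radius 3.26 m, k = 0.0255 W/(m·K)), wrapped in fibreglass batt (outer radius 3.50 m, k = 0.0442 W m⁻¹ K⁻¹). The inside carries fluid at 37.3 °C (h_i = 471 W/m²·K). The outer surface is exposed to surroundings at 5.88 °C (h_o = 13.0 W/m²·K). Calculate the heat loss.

Q = 128 W

Resistance network (inner→outer):
  R_conv,in = 1/(4πr²h) = 1/(4π·2.65²·471) = 2.406×10^-5 K/W
  R_brass = (1/2.65 − 1/2.68)/(4πk) = 0.004224/(4π·93.2) = 3.607×10^-6 K/W
  R_phenolic foam = (1/2.68 − 1/3.26)/(4πk) = 0.06639/(4π·0.0255) = 0.2072 K/W
  R_fibreglass batt = (1/3.26 − 1/3.50)/(4πk) = 0.02103/(4π·0.0442) = 0.03787 K/W
  R_conv,out = 1/(4πr²h) = 1/(4π·3.50²·13.0) = 4.997×10^-4 K/W
ΣR = 2.406×10^-5 + 3.607×10^-6 + 0.2072 + 0.03787 + 4.997×10^-4 = 0.2456 K/W
Q = ΔT/ΣR = (37.3 °C − 5.88 °C)/0.2456 = 128 W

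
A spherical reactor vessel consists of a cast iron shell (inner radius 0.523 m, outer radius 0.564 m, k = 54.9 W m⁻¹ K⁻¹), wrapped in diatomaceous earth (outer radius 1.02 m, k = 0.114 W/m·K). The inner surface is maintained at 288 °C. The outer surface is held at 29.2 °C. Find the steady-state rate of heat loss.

Q = 468 W

Treat each layer as a resistance in series:
  R_cast iron = (1/0.523 − 1/0.564)/(4πk) = 0.1390/(4π·54.9) = 2.015×10^-4 K/W
  R_diatomaceous earth = (1/0.564 − 1/1.02)/(4πk) = 0.7927/(4π·0.114) = 0.5533 K/W
ΣR = 2.015×10^-4 + 0.5533 = 0.5535 K/W
Q = ΔT/ΣR = (288 °C − 29.2 °C)/0.5535 = 468 W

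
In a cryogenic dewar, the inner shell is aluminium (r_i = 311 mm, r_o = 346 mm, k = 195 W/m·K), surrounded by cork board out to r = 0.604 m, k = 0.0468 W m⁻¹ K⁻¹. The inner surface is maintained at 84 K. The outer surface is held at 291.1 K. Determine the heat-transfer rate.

Q = 98.7 W

Treat each layer as a resistance in series:
  R_aluminium = (1/0.311 − 1/0.346)/(4πk) = 0.3253/(4π·195) = 1.327×10^-4 K/W
  R_cork board = (1/0.346 − 1/0.604)/(4πk) = 1.235/(4π·0.0468) = 2.099 K/W
ΣR = 1.327×10^-4 + 2.099 = 2.099 K/W
Q = ΔT/ΣR = (84 K − 291.1 K)/2.099 = -98.7 W
(Negative Q ⇒ heat flows inward; heat gain = 98.7 W.)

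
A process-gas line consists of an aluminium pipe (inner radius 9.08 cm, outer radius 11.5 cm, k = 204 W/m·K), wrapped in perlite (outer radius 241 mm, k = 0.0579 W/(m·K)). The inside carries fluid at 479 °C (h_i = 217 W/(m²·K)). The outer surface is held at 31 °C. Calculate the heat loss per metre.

Series thermal resistances, inner to outer:
  R'_conv,in = 1/(2πr h) = 1/(2π·0.0908·217) = 0.008077 m·K/W
  R'_aluminium = ln(0.115/0.0908)/(2πk) = 0.2363/(2π·204) = 1.843×10^-4 m·K/W
  R'_perlite = ln(0.241/0.115)/(2πk) = 0.7399/(2π·0.0579) = 2.034 m·K/W
ΣR = 0.008077 + 1.843×10^-4 + 2.034 = 2.042 m·K/W
Q' = ΔT/ΣR = (479 °C − 31 °C)/2.042 = 219 W/m

Q' = 219 W/m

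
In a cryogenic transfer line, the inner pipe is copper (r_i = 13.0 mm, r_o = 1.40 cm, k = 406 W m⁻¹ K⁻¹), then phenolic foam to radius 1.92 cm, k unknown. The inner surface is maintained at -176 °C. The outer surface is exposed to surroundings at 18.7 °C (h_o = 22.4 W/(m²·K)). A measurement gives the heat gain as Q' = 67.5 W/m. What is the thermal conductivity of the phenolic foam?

k = 0.0200 W/m·K

ΣR = ΔT/Q' = |-176 − 18.7|/67.5 = 2.884 m·K/W
Known resistances:
  R'_copper = ln(0.0140/0.0130)/(2πk) = 0.07411/(2π·406) = 2.905×10^-5 m·K/W
  R'_conv,out = 1/(2πr h) = 1/(2π·0.0192·22.4) = 0.3701 m·K/W
R_phenolic foam = ΣR − ΣR_known = 2.884 − 0.3701 = 2.514 m·K/W
ln(r₂/r₁)/(2πk) = 2.514 ⇒ k = 0.3159/(2π·2.514) = 0.0200 W/m·K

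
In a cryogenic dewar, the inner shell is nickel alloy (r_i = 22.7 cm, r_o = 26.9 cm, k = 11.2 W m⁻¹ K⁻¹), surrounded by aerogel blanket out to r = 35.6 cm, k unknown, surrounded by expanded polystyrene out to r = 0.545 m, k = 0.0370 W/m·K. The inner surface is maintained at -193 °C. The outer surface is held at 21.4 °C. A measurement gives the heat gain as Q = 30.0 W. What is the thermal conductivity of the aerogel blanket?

k = 0.0143 W/m·K

ΣR = ΔT/Q = |-193 − 21.4|/30.0 = 7.147 K/W
Known resistances:
  R_nickel alloy = (1/0.227 − 1/0.269)/(4πk) = 0.6878/(4π·11.2) = 0.004887 K/W
  R_expanded polystyrene = (1/0.356 − 1/0.545)/(4πk) = 0.9741/(4π·0.0370) = 2.095 K/W
R_aerogel blanket = ΣR − ΣR_known = 7.147 − 2.100 = 5.047 K/W
(1/r₁−1/r₂)/(4πk) = 5.047 ⇒ k = 0.9085/(4π·5.047) = 0.0143 W/m·K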